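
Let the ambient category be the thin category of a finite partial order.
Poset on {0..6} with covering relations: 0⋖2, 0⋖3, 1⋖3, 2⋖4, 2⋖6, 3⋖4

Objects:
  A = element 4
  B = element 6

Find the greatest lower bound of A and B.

Answer: A∧B = 2

Trace:
Lower bounds of A=4 and B=6: {0,2}
  0 ≤ 2
  2 ≤ 2
glb = 2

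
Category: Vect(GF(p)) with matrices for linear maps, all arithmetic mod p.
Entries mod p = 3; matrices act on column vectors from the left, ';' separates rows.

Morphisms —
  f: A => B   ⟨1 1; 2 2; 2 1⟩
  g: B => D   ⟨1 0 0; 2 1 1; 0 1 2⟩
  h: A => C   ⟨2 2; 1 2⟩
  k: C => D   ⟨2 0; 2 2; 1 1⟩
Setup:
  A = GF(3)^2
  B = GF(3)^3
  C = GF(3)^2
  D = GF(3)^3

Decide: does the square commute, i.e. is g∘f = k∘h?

Along f;g (path 1):
  e0=(1,0) f=>(1,2,2) g=>(1,0,0)
  e1=(0,1) f=>(1,2,1) g=>(1,2,1)
  result₁ = ⟨1 1; 0 2; 0 1⟩
Along h;k (path 2):
  e0=(1,0) h=>(2,1) k=>(1,0,0)
  e1=(0,1) h=>(2,2) k=>(1,2,1)
  result₂ = ⟨1 1; 0 2; 0 1⟩
Equal? same morphism ✓

Answer: COMMUTES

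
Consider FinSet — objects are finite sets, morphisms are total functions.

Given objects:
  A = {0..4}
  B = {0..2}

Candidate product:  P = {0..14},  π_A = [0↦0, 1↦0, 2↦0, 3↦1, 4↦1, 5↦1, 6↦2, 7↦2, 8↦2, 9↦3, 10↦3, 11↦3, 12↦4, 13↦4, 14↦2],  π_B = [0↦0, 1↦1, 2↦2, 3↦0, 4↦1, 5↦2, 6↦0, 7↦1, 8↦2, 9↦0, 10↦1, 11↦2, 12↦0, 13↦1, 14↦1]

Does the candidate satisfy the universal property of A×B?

Answer: NOT A VALID PRODUCT — duplicate pair at indices 7,14

Derivation:
|A|·|B| = 5·3 = 15;  |P| = 15
Check the pairing map k ↦ (π_A(k), π_B(k)):
  0 ↦ (0,0)
  1 ↦ (0,1)
  2 ↦ (0,2)
  3 ↦ (1,0)
  4 ↦ (1,1)
  5 ↦ (1,2)
  6 ↦ (2,0)
  7 ↦ (2,1)
  8 ↦ (2,2)
  9 ↦ (3,0)
  10 ↦ (3,1)
  11 ↦ (3,2)
  12 ↦ (4,0)
  13 ↦ (4,1)
  14 ↦ (2,1)  ✗ repeats pair of k=7
distinct pairs in image: 14 / 15 needed
  → (2,1) hit at k=7 and k=14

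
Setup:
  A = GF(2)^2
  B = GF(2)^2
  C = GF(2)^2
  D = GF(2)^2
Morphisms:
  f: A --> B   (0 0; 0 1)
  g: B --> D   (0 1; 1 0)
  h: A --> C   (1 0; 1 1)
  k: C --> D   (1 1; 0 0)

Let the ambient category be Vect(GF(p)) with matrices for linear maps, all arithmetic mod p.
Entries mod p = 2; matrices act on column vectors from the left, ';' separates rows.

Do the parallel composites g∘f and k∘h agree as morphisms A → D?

Answer: COMMUTES

Work:
1) trace f;g:
  e0=⟨1,0⟩ f-->⟨0,0⟩ g-->⟨0,0⟩
  e1=⟨0,1⟩ f-->⟨0,1⟩ g-->⟨1,0⟩
  ⟦path⟧₁ = (0 1; 0 0)
2) trace h;k:
  e0=⟨1,0⟩ h-->⟨1,1⟩ k-->⟨0,0⟩
  e1=⟨0,1⟩ h-->⟨0,1⟩ k-->⟨1,0⟩
  ⟦path⟧₂ = (0 1; 0 0)
Equal? YES — commutes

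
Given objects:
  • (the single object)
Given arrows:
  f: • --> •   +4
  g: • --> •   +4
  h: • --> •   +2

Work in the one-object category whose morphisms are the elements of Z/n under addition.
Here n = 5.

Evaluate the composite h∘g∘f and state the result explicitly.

Answer: +0

Trace:
  0 +4≡4 +4≡3 +2≡0  (mod 5)
result: +0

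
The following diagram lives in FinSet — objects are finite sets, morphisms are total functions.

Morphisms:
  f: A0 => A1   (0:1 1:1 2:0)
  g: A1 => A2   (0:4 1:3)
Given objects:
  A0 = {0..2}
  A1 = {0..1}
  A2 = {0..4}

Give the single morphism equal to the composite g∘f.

Answer: (0:3 1:3 2:4)

Derivation:
  0 f=>1 g=>3
  1 f=>1 g=>3
  2 f=>0 g=>4
composite: (0:3 1:3 2:4)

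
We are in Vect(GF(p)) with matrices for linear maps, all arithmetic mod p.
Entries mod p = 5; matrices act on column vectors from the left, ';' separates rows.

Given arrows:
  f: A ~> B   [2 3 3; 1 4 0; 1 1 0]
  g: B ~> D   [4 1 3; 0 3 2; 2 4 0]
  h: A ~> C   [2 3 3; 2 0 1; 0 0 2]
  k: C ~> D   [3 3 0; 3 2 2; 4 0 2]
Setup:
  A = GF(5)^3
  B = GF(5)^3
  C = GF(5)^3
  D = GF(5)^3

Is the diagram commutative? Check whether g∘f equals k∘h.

Path 1 = f;g:
  e0=[1,0,0] f~>[2,1,1] g~>[2,0,3]
  e1=[0,1,0] f~>[3,4,1] g~>[4,4,2]
  e2=[0,0,1] f~>[3,0,0] g~>[2,0,1]
  ⟦path⟧₁ = [2 4 2; 0 4 0; 3 2 1]
Path 2 = h;k:
  e0=[1,0,0] h~>[2,2,0] k~>[2,0,3]
  e1=[0,1,0] h~>[3,0,0] k~>[4,4,2]
  e2=[0,0,1] h~>[3,1,2] k~>[2,0,1]
  ⟦path⟧₂ = [2 4 2; 0 4 0; 3 2 1]
Equal? equal; square commutes

Answer: COMMUTES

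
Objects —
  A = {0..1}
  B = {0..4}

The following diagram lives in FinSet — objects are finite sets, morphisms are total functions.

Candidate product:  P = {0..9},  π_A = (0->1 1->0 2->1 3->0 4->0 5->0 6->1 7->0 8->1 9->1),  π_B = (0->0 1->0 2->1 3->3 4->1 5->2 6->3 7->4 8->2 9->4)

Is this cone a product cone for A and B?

Answer: VALID PRODUCT

Trace:
|A|·|B| = 2·5 = 10;  |P| = 10
Check the pairing map k ↦ (π_A(k), π_B(k)):
  0 -> (1,0)
  1 -> (0,0)
  2 -> (1,1)
  3 -> (0,3)
  4 -> (0,1)
  5 -> (0,2)
  6 -> (1,3)
  7 -> (0,4)
  8 -> (1,2)
  9 -> (1,4)
distinct pairs in image: 10 / 10 needed
  → bijection onto A×B; projections well-typed.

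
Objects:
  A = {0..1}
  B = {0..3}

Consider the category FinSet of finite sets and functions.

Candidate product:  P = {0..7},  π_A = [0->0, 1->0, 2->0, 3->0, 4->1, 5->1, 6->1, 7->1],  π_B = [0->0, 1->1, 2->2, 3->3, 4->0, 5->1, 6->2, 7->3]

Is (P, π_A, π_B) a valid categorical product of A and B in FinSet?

|A|·|B| = 2·4 = 8;  |P| = 8
Check the pairing map k ↦ (π_A(k), π_B(k)):
  0 -> (0,0)
  1 -> (0,1)
  2 -> (0,2)
  3 -> (0,3)
  4 -> (1,0)
  5 -> (1,1)
  6 -> (1,2)
  7 -> (1,3)
distinct pairs in image: 8 / 8 needed
  → bijection onto A×B; projections well-typed.

Answer: VALID PRODUCT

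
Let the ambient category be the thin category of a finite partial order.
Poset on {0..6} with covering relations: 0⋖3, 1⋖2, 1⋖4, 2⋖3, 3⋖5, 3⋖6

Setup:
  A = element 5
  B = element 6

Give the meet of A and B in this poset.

Answer: A∧B = 3

Work:
Lower bounds of A=5 and B=6: {0,1,2,3}
  0 ≤ 3
  1 ≤ 3
  2 ≤ 3
  3 ≤ 3
glb = 3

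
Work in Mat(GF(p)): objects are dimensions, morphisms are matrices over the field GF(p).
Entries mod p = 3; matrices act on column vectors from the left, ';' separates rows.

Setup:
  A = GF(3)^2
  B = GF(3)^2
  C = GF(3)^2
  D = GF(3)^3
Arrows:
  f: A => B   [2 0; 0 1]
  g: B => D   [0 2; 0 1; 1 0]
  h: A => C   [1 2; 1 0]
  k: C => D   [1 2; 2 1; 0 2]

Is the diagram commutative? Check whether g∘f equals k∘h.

Answer: COMMUTES

Work:
Path 1 = f;g:
  e0=(1,0) f=>(2,0) g=>(0,0,2)
  e1=(0,1) f=>(0,1) g=>(2,1,0)
  composite₁ = [0 2; 0 1; 2 0]
Path 2 = h;k:
  e0=(1,0) h=>(1,1) k=>(0,0,2)
  e1=(0,1) h=>(2,0) k=>(2,1,0)
  composite₂ = [0 2; 0 1; 2 0]
Equal? same morphism ✓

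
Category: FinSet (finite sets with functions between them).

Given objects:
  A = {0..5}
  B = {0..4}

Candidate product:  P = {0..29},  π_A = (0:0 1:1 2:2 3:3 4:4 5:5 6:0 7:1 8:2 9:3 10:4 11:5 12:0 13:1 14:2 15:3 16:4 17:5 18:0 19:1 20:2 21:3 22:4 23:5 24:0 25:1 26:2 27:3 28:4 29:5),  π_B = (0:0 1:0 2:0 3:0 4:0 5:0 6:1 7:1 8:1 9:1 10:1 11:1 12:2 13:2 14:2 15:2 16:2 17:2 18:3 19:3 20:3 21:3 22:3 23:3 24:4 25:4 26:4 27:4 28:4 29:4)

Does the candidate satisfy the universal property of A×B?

|A|·|B| = 6·5 = 30;  |P| = 30
Check the pairing map k ↦ (π_A(k), π_B(k)):
  0 : (0,0)
  1 : (1,0)
  2 : (2,0)
  3 : (3,0)
  4 : (4,0)
  5 : (5,0)
  6 : (0,1)
  7 : (1,1)
  8 : (2,1)
  9 : (3,1)
  10 : (4,1)
  11 : (5,1)
  12 : (0,2)
  13 : (1,2)
  14 : (2,2)
  15 : (3,2)
  16 : (4,2)
  17 : (5,2)
  18 : (0,3)
  19 : (1,3)
  20 : (2,3)
  21 : (3,3)
  22 : (4,3)
  23 : (5,3)
  24 : (0,4)
  25 : (1,4)
  26 : (2,4)
  27 : (3,4)
  28 : (4,4)
  29 : (5,4)
distinct pairs in image: 30 / 30 needed
  → bijection onto A×B; projections well-typed.

Answer: VALID PRODUCT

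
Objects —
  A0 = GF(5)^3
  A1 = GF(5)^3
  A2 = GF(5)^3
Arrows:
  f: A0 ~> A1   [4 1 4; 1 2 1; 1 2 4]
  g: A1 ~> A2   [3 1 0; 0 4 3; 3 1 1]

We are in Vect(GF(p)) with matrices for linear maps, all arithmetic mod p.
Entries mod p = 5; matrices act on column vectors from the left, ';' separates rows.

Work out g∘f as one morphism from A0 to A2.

Answer: [3 0 3; 2 4 1; 4 2 2]

Trace:
  e0=[1,0,0] f~>[4,1,1] g~>[3,2,4]
  e1=[0,1,0] f~>[1,2,2] g~>[0,4,2]
  e2=[0,0,1] f~>[4,1,4] g~>[3,1,2]
⟦path⟧: [3 0 3; 2 4 1; 4 2 2]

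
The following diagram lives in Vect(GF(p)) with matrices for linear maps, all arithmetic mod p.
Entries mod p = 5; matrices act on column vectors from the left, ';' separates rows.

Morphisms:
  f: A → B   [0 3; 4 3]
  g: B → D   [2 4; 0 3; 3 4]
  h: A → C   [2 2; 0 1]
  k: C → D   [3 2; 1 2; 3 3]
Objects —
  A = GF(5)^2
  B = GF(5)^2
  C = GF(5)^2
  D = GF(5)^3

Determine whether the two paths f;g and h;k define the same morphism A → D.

Answer: DOES NOT COMMUTE

Derivation:
Path 1 = f;g:
  e0=(1,0) f→(0,4) g→(1,2,1)
  e1=(0,1) f→(3,3) g→(3,4,1)
  composite₁ = [1 3; 2 4; 1 1]
Path 2 = h;k:
  e0=(1,0) h→(2,0) k→(1,2,1)
  e1=(0,1) h→(2,1) k→(3,4,4)
  composite₂ = [1 3; 2 4; 1 4]
Equal? distinct morphisms ✗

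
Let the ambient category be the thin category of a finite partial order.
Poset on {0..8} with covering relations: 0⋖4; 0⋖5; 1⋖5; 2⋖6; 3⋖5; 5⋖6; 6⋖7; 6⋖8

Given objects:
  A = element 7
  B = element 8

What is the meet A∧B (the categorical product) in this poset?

Answer: A∧B = 6

Trace:
Lower bounds of A=7 and B=8: {0,1,2,3,5,6}
  0 ⊑ 6
  1 ⊑ 6
  2 ⊑ 6
  3 ⊑ 6
  5 ⊑ 6
  6 ⊑ 6
glb = 6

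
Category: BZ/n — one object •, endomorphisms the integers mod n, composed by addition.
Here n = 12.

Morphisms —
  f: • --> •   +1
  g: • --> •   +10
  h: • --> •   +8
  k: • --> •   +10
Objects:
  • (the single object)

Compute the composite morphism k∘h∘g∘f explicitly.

Answer: +5

Work:
  0 +1≡1 +10≡11 +8≡7 +10≡5  (mod 12)
result: +5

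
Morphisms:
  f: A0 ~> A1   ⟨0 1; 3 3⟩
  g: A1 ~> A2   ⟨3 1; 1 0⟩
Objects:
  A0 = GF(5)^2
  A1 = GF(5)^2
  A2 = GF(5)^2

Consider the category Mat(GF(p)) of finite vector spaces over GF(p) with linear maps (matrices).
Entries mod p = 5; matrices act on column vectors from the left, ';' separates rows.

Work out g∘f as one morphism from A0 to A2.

  e0=(1,0) f~>(0,3) g~>(3,0)
  e1=(0,1) f~>(1,3) g~>(1,1)
composite: ⟨3 1; 0 1⟩

Answer: ⟨3 1; 0 1⟩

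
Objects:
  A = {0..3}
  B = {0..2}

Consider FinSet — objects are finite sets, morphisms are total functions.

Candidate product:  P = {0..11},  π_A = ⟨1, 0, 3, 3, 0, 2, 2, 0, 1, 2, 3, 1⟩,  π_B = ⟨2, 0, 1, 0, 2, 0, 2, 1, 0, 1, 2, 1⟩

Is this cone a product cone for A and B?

Answer: VALID PRODUCT

Work:
|A|·|B| = 4·3 = 12;  |P| = 12
Check the pairing map k ↦ (π_A(k), π_B(k)):
  0 ↦ (1,2)
  1 ↦ (0,0)
  2 ↦ (3,1)
  3 ↦ (3,0)
  4 ↦ (0,2)
  5 ↦ (2,0)
  6 ↦ (2,2)
  7 ↦ (0,1)
  8 ↦ (1,0)
  9 ↦ (2,1)
  10 ↦ (3,2)
  11 ↦ (1,1)
distinct pairs in image: 12 / 12 needed
  → bijection onto A×B; projections well-typed.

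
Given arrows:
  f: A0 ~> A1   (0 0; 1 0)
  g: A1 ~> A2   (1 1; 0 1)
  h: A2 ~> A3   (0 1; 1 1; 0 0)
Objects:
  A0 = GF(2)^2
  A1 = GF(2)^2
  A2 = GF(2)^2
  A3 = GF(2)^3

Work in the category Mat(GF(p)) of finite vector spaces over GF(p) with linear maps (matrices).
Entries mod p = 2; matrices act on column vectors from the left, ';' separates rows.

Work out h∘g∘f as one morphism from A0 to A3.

  e0=[1,0] f~>[0,1] g~>[1,1] h~>[1,0,0]
  e1=[0,1] f~>[0,0] g~>[0,0] h~>[0,0,0]
result: (1 0; 0 0; 0 0)

Answer: (1 0; 0 0; 0 0)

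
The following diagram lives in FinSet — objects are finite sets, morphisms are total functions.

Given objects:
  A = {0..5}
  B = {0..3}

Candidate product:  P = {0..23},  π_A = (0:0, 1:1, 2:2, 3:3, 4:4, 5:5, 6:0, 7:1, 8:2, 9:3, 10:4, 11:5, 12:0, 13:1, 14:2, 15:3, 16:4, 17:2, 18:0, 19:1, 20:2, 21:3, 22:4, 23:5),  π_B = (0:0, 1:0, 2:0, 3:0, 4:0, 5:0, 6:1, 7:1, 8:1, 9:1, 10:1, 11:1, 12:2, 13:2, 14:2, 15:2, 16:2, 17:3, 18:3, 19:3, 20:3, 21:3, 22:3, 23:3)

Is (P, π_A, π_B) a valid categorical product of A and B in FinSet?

|A|·|B| = 6·4 = 24;  |P| = 24
Check the pairing map k ↦ (π_A(k), π_B(k)):
  0 : (0,0)
  1 : (1,0)
  2 : (2,0)
  3 : (3,0)
  4 : (4,0)
  5 : (5,0)
  6 : (0,1)
  7 : (1,1)
  8 : (2,1)
  9 : (3,1)
  10 : (4,1)
  11 : (5,1)
  12 : (0,2)
  13 : (1,2)
  14 : (2,2)
  15 : (3,2)
  16 : (4,2)
  17 : (2,3)
  18 : (0,3)
  19 : (1,3)
  20 : (2,3)  ✗ repeats pair of k=17
  21 : (3,3)
  22 : (4,3)
  23 : (5,3)
distinct pairs in image: 23 / 24 needed
  → (2,3) hit at k=17 and k=20

Answer: NOT A VALID PRODUCT — duplicate pair at indices 20,17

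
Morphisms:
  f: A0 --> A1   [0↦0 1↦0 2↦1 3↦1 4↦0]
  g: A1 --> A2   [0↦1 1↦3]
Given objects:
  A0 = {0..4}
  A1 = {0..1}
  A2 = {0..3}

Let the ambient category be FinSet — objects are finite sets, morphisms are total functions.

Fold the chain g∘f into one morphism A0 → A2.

Answer: [0↦1 1↦1 2↦3 3↦3 4↦1]

Derivation:
  0 f-->0 g-->1
  1 f-->0 g-->1
  2 f-->1 g-->3
  3 f-->1 g-->3
  4 f-->0 g-->1
result: [0↦1 1↦1 2↦3 3↦3 4↦1]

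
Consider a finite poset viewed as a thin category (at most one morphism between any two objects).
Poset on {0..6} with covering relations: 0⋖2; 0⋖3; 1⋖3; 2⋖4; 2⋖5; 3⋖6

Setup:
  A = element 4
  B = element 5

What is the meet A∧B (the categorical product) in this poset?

{x : x<=A ∧ x<=B} = {0,2}  (A=4, B=5)
  0 <= 2
  2 <= 2
glb = 2

Answer: A∧B = 2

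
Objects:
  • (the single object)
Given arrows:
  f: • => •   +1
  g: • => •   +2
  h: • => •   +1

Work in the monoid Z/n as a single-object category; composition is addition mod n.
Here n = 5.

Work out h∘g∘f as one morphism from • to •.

Answer: +4

Derivation:
  0 +1≡1 +2≡3 +1≡4  (mod 5)
⟦path⟧: +4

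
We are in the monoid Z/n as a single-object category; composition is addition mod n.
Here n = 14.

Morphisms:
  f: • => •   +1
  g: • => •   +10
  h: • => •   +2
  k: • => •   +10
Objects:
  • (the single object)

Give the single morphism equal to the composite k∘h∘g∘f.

  0 +1≡1 +10≡11 +2≡13 +10≡9  (mod 14)
composite: +9

Answer: +9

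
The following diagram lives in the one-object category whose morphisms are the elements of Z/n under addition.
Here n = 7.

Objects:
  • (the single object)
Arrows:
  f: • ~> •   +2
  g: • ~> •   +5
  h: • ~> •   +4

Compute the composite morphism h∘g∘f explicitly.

  0 +2≡2 +5≡0 +4≡4  (mod 7)
result: +4

Answer: +4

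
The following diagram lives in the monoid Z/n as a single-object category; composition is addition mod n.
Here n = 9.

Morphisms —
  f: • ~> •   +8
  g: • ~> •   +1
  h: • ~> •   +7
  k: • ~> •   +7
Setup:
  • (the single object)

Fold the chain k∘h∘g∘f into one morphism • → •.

  0 +8≡8 +1≡0 +7≡7 +7≡5  (mod 9)
⟦path⟧: +5

Answer: +5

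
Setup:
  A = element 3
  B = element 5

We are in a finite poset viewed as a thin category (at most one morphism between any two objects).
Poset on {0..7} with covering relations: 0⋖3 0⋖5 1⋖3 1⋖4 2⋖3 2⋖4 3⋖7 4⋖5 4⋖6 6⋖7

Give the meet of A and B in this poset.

Answer: NO MEET EXISTS

Derivation:
{x : x≤A ∧ x≤B} = {0,1,2}  (A=3, B=5)
  maximal lower bounds 0 and 1 are incomparable: neither 0≤1 nor 1≤0
→ no greatest lower bound exists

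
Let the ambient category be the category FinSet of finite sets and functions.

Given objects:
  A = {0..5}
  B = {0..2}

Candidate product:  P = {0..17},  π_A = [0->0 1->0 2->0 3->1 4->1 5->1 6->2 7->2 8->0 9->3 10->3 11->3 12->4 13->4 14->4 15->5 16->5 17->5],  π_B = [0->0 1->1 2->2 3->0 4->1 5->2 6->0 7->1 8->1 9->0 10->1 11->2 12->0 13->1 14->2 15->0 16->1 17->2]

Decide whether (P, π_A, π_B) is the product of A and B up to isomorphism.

Answer: NOT A VALID PRODUCT — duplicate pair at indices 1,8

Derivation:
|A|·|B| = 6·3 = 18;  |P| = 18
Check the pairing map k ↦ (π_A(k), π_B(k)):
  0 -> (0,0)
  1 -> (0,1)
  2 -> (0,2)
  3 -> (1,0)
  4 -> (1,1)
  5 -> (1,2)
  6 -> (2,0)
  7 -> (2,1)
  8 -> (0,1)  ✗ repeats pair of k=1
  9 -> (3,0)
  10 -> (3,1)
  11 -> (3,2)
  12 -> (4,0)
  13 -> (4,1)
  14 -> (4,2)
  15 -> (5,0)
  16 -> (5,1)
  17 -> (5,2)
distinct pairs in image: 17 / 18 needed
  → (0,1) hit at k=1 and k=8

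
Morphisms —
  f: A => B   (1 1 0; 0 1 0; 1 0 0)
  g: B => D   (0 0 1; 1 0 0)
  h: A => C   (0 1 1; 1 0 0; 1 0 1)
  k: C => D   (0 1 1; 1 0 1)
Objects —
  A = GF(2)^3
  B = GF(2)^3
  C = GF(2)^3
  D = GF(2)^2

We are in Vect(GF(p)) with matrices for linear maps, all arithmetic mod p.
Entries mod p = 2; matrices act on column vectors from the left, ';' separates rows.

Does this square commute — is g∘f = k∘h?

Along f;g (path 1):
  e0=⟨1,0,0⟩ f=>⟨1,0,1⟩ g=>⟨1,1⟩
  e1=⟨0,1,0⟩ f=>⟨1,1,0⟩ g=>⟨0,1⟩
  e2=⟨0,0,1⟩ f=>⟨0,0,0⟩ g=>⟨0,0⟩
  result₁ = (1 0 0; 1 1 0)
Along h;k (path 2):
  e0=⟨1,0,0⟩ h=>⟨0,1,1⟩ k=>⟨0,1⟩
  e1=⟨0,1,0⟩ h=>⟨1,0,0⟩ k=>⟨0,1⟩
  e2=⟨0,0,1⟩ h=>⟨1,0,1⟩ k=>⟨1,0⟩
  result₂ = (0 0 1; 1 1 0)
Equal? distinct morphisms ✗

Answer: DOES NOT COMMUTE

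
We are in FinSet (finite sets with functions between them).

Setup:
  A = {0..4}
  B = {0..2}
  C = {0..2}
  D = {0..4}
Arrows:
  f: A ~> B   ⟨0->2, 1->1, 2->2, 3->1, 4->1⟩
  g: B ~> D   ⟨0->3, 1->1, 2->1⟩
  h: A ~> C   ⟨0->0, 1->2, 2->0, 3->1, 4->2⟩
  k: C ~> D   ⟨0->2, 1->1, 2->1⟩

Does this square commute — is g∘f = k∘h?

Answer: DOES NOT COMMUTE

Work:
Path 1 = f;g:
  0 f~>2 g~>1
  1 f~>1 g~>1
  2 f~>2 g~>1
  3 f~>1 g~>1
  4 f~>1 g~>1
  ⟦path⟧₁ = ⟨0->1, 1->1, 2->1, 3->1, 4->1⟩
Path 2 = h;k:
  0 h~>0 k~>2
  1 h~>2 k~>1
  2 h~>0 k~>2
  3 h~>1 k~>1
  4 h~>2 k~>1
  ⟦path⟧₂ = ⟨0->2, 1->1, 2->2, 3->1, 4->1⟩
Equal? NO — does not commute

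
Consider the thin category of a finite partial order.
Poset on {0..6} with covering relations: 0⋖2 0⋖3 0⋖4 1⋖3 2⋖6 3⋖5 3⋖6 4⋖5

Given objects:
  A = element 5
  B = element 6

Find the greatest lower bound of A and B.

Common predecessors of 5,6: {0,1,3}
  0 ≤ 3
  1 ≤ 3
  3 ≤ 3
glb = 3

Answer: A∧B = 3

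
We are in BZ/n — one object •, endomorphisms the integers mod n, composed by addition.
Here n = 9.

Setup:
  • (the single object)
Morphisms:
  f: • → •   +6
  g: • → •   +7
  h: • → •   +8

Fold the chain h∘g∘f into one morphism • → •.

Answer: +3

Trace:
  0 +6≡6 +7≡4 +8≡3  (mod 9)
result: +3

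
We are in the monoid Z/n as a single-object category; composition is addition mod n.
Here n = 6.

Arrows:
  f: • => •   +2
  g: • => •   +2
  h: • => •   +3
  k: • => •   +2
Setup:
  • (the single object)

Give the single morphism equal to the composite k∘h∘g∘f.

  0 +2≡2 +2≡4 +3≡1 +2≡3  (mod 6)
result: +3

Answer: +3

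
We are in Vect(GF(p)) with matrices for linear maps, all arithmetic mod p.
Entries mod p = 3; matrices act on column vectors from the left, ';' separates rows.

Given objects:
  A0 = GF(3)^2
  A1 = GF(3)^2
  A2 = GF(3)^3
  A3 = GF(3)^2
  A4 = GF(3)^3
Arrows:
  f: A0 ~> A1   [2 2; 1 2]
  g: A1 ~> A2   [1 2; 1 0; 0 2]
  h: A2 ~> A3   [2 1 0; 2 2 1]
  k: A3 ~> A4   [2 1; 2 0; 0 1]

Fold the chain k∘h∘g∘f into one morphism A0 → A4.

  e0=⟨1,0⟩ f~>⟨2,1⟩ g~>⟨1,2,2⟩ h~>⟨1,2⟩ k~>⟨1,2,2⟩
  e1=⟨0,1⟩ f~>⟨2,2⟩ g~>⟨0,2,1⟩ h~>⟨2,2⟩ k~>⟨0,1,2⟩
⟦path⟧: [1 0; 2 1; 2 2]

Answer: [1 0; 2 1; 2 2]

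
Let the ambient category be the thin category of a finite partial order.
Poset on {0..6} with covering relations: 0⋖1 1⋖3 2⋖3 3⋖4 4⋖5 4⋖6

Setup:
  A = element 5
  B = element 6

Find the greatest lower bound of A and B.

Answer: A∧B = 4

Trace:
{x : x⊑A ∧ x⊑B} = {0,1,2,3,4}  (A=5, B=6)
  0 ⊑ 4
  1 ⊑ 4
  2 ⊑ 4
  3 ⊑ 4
  4 ⊑ 4
glb = 4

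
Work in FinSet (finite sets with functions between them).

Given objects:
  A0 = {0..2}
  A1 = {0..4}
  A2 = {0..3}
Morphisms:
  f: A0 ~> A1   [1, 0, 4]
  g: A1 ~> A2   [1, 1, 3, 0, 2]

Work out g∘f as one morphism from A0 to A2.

  0 f~>1 g~>1
  1 f~>0 g~>1
  2 f~>4 g~>2
composite: [1, 1, 2]

Answer: [1, 1, 2]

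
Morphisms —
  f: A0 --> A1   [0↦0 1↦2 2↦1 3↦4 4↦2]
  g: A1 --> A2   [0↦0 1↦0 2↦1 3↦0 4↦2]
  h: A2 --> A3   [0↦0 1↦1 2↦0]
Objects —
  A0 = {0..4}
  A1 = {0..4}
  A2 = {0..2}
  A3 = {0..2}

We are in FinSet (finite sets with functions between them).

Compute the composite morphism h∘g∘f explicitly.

  0 f-->0 g-->0 h-->0
  1 f-->2 g-->1 h-->1
  2 f-->1 g-->0 h-->0
  3 f-->4 g-->2 h-->0
  4 f-->2 g-->1 h-->1
⟦path⟧: [0↦0 1↦1 2↦0 3↦0 4↦1]

Answer: [0↦0 1↦1 2↦0 3↦0 4↦1]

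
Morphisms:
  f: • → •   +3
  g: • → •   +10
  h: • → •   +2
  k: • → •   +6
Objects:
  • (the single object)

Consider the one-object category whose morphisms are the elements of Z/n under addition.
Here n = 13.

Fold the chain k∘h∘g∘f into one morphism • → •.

  0 +3≡3 +10≡0 +2≡2 +6≡8  (mod 13)
result: +8

Answer: +8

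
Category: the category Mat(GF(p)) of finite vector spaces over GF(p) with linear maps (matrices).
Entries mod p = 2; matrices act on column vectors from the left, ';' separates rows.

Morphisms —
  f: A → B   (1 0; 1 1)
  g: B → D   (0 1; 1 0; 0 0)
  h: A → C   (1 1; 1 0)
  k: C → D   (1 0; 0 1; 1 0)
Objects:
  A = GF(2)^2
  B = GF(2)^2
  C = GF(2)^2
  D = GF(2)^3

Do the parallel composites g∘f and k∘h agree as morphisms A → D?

Path 1 = f;g:
  e0=[1,0] f→[1,1] g→[1,1,0]
  e1=[0,1] f→[0,1] g→[1,0,0]
  result₁ = (1 1; 1 0; 0 0)
Path 2 = h;k:
  e0=[1,0] h→[1,1] k→[1,1,1]
  e1=[0,1] h→[1,0] k→[1,0,1]
  result₂ = (1 1; 1 0; 1 1)
Equal? distinct morphisms ✗

Answer: DOES NOT COMMUTE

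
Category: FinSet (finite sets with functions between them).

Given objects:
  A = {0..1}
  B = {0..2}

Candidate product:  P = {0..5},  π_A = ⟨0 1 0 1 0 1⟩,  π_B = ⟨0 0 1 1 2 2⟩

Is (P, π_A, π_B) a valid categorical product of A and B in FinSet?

Answer: VALID PRODUCT

Derivation:
|A|·|B| = 2·3 = 6;  |P| = 6
Check the pairing map k ↦ (π_A(k), π_B(k)):
  0 -> (0,0)
  1 -> (1,0)
  2 -> (0,1)
  3 -> (1,1)
  4 -> (0,2)
  5 -> (1,2)
distinct pairs in image: 6 / 6 needed
  → bijection onto A×B; projections well-typed.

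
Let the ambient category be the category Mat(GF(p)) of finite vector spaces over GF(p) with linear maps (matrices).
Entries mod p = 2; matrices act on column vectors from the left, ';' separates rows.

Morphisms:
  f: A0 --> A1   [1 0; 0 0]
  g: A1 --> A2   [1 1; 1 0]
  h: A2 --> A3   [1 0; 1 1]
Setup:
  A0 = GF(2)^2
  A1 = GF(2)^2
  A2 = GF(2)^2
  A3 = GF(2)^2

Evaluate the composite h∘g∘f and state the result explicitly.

  e0=(1,0) f-->(1,0) g-->(1,1) h-->(1,0)
  e1=(0,1) f-->(0,0) g-->(0,0) h-->(0,0)
composite: [1 0; 0 0]

Answer: [1 0; 0 0]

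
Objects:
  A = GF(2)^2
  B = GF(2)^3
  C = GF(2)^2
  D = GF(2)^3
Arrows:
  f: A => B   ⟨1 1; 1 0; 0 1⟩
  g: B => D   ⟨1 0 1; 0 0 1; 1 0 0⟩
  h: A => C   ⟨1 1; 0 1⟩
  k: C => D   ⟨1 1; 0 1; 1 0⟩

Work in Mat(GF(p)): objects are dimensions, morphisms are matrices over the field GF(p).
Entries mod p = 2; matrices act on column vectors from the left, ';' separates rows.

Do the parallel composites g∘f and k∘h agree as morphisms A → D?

Path 1 = f;g:
  e0=(1,0) f=>(1,1,0) g=>(1,0,1)
  e1=(0,1) f=>(1,0,1) g=>(0,1,1)
  result₁ = ⟨1 0; 0 1; 1 1⟩
Path 2 = h;k:
  e0=(1,0) h=>(1,0) k=>(1,0,1)
  e1=(0,1) h=>(1,1) k=>(0,1,1)
  result₂ = ⟨1 0; 0 1; 1 1⟩
Equal? YES — commutes

Answer: COMMUTES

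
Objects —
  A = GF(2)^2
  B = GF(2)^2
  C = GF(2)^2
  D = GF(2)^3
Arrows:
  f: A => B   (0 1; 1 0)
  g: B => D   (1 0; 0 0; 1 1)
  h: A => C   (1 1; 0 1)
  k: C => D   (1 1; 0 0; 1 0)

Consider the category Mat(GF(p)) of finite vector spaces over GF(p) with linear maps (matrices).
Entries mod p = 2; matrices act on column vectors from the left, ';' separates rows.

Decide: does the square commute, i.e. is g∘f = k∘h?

Answer: DOES NOT COMMUTE

Trace:
Path 1 = f;g:
  e0=(1,0) f=>(0,1) g=>(0,0,1)
  e1=(0,1) f=>(1,0) g=>(1,0,1)
  ⟦path⟧₁ = (0 1; 0 0; 1 1)
Path 2 = h;k:
  e0=(1,0) h=>(1,0) k=>(1,0,1)
  e1=(0,1) h=>(1,1) k=>(0,0,1)
  ⟦path⟧₂ = (1 0; 0 0; 1 1)
Equal? distinct morphisms ✗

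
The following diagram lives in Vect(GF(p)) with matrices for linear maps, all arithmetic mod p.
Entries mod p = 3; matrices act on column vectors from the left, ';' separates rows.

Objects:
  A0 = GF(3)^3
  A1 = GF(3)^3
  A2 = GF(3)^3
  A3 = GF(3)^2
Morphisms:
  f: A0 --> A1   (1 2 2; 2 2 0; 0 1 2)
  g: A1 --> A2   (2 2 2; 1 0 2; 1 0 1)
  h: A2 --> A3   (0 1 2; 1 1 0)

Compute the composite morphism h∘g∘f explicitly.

Answer: (0 1 2; 1 2 2)

Derivation:
  e0=[1,0,0] f-->[1,2,0] g-->[0,1,1] h-->[0,1]
  e1=[0,1,0] f-->[2,2,1] g-->[1,1,0] h-->[1,2]
  e2=[0,0,1] f-->[2,0,2] g-->[2,0,1] h-->[2,2]
⟦path⟧: (0 1 2; 1 2 2)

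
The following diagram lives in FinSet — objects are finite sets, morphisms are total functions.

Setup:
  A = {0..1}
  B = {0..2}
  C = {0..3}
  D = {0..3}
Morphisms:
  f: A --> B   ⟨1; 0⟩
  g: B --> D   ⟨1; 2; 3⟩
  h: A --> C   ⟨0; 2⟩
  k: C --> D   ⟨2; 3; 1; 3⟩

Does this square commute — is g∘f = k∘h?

Answer: COMMUTES

Derivation:
Path 1 = f;g:
  0 f-->1 g-->2
  1 f-->0 g-->1
  composite₁ = ⟨2; 1⟩
Path 2 = h;k:
  0 h-->0 k-->2
  1 h-->2 k-->1
  composite₂ = ⟨2; 1⟩
Equal? equal; square commutes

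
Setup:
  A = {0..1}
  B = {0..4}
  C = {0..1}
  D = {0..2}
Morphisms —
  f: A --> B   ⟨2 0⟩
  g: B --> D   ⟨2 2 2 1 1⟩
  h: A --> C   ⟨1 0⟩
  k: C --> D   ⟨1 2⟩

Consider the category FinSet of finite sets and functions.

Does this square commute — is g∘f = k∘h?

Path 1 = f;g:
  0 f-->2 g-->2
  1 f-->0 g-->2
  result₁ = ⟨2 2⟩
Path 2 = h;k:
  0 h-->1 k-->2
  1 h-->0 k-->1
  result₂ = ⟨2 1⟩
Equal? NO — does not commute

Answer: DOES NOT COMMUTE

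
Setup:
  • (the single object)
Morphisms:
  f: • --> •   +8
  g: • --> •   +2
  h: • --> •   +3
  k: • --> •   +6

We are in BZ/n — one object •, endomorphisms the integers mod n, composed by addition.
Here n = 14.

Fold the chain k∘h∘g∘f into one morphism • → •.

  0 +8≡8 +2≡10 +3≡13 +6≡5  (mod 14)
composite: +5

Answer: +5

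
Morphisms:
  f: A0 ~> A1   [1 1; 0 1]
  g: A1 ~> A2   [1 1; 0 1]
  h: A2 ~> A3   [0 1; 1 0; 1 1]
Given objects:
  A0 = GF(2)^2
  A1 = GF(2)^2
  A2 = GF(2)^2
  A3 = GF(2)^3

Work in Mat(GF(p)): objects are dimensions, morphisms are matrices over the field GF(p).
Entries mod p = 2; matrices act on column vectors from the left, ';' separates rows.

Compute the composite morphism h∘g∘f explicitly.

  e0=⟨1,0⟩ f~>⟨1,0⟩ g~>⟨1,0⟩ h~>⟨0,1,1⟩
  e1=⟨0,1⟩ f~>⟨1,1⟩ g~>⟨0,1⟩ h~>⟨1,0,1⟩
⟦path⟧: [0 1; 1 0; 1 1]

Answer: [0 1; 1 0; 1 1]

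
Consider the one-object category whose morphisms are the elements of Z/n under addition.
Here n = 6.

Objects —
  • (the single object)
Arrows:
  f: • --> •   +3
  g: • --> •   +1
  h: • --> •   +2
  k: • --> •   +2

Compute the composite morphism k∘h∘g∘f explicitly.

  0 +3≡3 +1≡4 +2≡0 +2≡2  (mod 6)
⟦path⟧: +2

Answer: +2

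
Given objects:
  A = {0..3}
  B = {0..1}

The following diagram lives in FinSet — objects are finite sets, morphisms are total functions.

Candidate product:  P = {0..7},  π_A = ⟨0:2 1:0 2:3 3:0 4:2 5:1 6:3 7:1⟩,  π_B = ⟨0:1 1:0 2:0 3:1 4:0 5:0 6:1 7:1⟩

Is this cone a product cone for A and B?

|A|·|B| = 4·2 = 8;  |P| = 8
Check the pairing map k ↦ (π_A(k), π_B(k)):
  0 : (2,1)
  1 : (0,0)
  2 : (3,0)
  3 : (0,1)
  4 : (2,0)
  5 : (1,0)
  6 : (3,1)
  7 : (1,1)
distinct pairs in image: 8 / 8 needed
  → bijection onto A×B; projections well-typed.

Answer: VALID PRODUCT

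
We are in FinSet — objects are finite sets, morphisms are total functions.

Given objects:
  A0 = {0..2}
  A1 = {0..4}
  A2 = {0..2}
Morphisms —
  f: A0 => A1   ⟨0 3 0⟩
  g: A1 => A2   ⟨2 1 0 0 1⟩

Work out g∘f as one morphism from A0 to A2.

  0 f=>0 g=>2
  1 f=>3 g=>0
  2 f=>0 g=>2
result: ⟨2 0 2⟩

Answer: ⟨2 0 2⟩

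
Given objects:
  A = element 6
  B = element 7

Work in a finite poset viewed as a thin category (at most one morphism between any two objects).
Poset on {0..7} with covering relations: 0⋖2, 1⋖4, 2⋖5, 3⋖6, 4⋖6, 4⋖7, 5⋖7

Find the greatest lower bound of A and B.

Common predecessors of 6,7: {1,4}
  1 ≤ 4
  4 ≤ 4
glb = 4

Answer: A∧B = 4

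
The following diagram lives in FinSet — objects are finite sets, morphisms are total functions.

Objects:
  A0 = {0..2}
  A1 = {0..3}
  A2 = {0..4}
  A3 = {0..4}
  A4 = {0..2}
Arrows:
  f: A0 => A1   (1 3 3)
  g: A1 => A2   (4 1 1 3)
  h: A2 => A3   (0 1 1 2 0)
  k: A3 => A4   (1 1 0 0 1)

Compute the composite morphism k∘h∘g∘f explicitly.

Answer: (1 0 0)

Work:
  0 f=>1 g=>1 h=>1 k=>1
  1 f=>3 g=>3 h=>2 k=>0
  2 f=>3 g=>3 h=>2 k=>0
composite: (1 0 0)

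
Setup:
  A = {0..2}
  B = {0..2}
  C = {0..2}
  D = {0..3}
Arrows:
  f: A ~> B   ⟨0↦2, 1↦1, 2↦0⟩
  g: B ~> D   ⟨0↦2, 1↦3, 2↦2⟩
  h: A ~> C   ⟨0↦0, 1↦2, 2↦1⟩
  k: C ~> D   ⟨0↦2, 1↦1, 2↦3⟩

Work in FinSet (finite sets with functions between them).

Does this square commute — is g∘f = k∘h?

1) trace f;g:
  0 f~>2 g~>2
  1 f~>1 g~>3
  2 f~>0 g~>2
  result₁ = ⟨0↦2, 1↦3, 2↦2⟩
2) trace h;k:
  0 h~>0 k~>2
  1 h~>2 k~>3
  2 h~>1 k~>1
  result₂ = ⟨0↦2, 1↦3, 2↦1⟩
Equal? distinct morphisms ✗

Answer: DOES NOT COMMUTE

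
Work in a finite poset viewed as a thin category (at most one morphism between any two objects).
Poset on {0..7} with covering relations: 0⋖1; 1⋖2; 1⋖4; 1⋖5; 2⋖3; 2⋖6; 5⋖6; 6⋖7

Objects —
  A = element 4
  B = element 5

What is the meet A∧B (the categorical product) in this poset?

Answer: A∧B = 1

Derivation:
Common predecessors of 4,5: {0,1}
  0 <= 1
  1 <= 1
glb = 1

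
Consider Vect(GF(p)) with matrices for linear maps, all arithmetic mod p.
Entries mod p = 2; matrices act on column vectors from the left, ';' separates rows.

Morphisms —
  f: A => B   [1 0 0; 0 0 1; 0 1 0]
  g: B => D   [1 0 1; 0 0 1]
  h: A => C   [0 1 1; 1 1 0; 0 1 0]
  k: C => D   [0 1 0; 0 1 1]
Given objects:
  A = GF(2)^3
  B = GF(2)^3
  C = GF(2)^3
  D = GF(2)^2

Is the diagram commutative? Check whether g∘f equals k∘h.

Answer: DOES NOT COMMUTE

Trace:
Along f;g (path 1):
  e0=(1,0,0) f=>(1,0,0) g=>(1,0)
  e1=(0,1,0) f=>(0,0,1) g=>(1,1)
  e2=(0,0,1) f=>(0,1,0) g=>(0,0)
  result₁ = [1 1 0; 0 1 0]
Along h;k (path 2):
  e0=(1,0,0) h=>(0,1,0) k=>(1,1)
  e1=(0,1,0) h=>(1,1,1) k=>(1,0)
  e2=(0,0,1) h=>(1,0,0) k=>(0,0)
  result₂ = [1 1 0; 1 0 0]
Equal? distinct morphisms ✗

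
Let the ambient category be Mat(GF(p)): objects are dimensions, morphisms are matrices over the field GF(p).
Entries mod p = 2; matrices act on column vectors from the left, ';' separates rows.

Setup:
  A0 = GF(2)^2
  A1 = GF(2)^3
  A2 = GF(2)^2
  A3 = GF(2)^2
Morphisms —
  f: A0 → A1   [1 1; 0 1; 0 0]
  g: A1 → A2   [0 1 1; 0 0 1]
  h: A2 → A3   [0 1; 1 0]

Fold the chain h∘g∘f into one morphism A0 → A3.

  e0=[1,0] f→[1,0,0] g→[0,0] h→[0,0]
  e1=[0,1] f→[1,1,0] g→[1,0] h→[0,1]
composite: [0 0; 0 1]

Answer: [0 0; 0 1]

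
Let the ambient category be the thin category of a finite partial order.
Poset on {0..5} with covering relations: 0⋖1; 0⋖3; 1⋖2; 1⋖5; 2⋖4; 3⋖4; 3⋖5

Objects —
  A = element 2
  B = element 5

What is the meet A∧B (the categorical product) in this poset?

Answer: A∧B = 1

Derivation:
Lower bounds of A=2 and B=5: {0,1}
  0 <= 1
  1 <= 1
glb = 1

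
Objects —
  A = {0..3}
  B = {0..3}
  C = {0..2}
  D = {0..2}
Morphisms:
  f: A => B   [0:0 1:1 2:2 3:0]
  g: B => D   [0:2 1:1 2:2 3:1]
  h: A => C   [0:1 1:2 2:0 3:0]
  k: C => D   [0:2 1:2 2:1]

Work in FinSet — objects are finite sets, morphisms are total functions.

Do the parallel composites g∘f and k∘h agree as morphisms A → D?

Along f;g (path 1):
  0 f=>0 g=>2
  1 f=>1 g=>1
  2 f=>2 g=>2
  3 f=>0 g=>2
  composite₁ = [0:2 1:1 2:2 3:2]
Along h;k (path 2):
  0 h=>1 k=>2
  1 h=>2 k=>1
  2 h=>0 k=>2
  3 h=>0 k=>2
  composite₂ = [0:2 1:1 2:2 3:2]
Equal? equal; square commutes

Answer: COMMUTES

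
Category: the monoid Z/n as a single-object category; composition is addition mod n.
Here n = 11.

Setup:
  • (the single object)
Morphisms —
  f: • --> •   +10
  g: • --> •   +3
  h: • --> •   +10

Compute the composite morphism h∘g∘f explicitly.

  0 +10≡10 +3≡2 +10≡1  (mod 11)
composite: +1

Answer: +1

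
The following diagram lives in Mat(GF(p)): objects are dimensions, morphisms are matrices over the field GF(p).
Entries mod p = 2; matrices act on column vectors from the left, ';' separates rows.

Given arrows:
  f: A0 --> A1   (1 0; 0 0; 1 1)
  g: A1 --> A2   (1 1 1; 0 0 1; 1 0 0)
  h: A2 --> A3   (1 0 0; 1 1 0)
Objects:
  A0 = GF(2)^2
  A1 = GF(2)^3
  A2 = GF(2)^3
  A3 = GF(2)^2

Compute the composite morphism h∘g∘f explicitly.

  e0=(1,0) f-->(1,0,1) g-->(0,1,1) h-->(0,1)
  e1=(0,1) f-->(0,0,1) g-->(1,1,0) h-->(1,0)
⟦path⟧: (0 1; 1 0)

Answer: (0 1; 1 0)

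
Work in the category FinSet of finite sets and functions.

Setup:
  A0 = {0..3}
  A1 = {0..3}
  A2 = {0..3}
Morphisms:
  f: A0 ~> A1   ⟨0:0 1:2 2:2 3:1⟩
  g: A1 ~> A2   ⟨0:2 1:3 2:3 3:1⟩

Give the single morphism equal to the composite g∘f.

  0 f~>0 g~>2
  1 f~>2 g~>3
  2 f~>2 g~>3
  3 f~>1 g~>3
result: ⟨0:2 1:3 2:3 3:3⟩

Answer: ⟨0:2 1:3 2:3 3:3⟩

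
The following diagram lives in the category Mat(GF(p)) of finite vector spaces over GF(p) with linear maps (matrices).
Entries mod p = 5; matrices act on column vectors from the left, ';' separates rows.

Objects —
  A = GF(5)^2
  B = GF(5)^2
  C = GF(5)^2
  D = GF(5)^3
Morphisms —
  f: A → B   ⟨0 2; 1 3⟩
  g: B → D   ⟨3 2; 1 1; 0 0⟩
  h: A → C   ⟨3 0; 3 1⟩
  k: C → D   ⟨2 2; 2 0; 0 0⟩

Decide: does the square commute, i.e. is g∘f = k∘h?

1) trace f;g:
  e0=⟨1,0⟩ f→⟨0,1⟩ g→⟨2,1,0⟩
  e1=⟨0,1⟩ f→⟨2,3⟩ g→⟨2,0,0⟩
  composite₁ = ⟨2 2; 1 0; 0 0⟩
2) trace h;k:
  e0=⟨1,0⟩ h→⟨3,3⟩ k→⟨2,1,0⟩
  e1=⟨0,1⟩ h→⟨0,1⟩ k→⟨2,0,0⟩
  composite₂ = ⟨2 2; 1 0; 0 0⟩
Equal? same morphism ✓

Answer: COMMUTES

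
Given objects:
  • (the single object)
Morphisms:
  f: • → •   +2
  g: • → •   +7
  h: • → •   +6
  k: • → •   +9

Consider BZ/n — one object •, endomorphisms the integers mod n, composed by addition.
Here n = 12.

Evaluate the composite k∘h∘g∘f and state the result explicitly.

  0 +2≡2 +7≡9 +6≡3 +9≡0  (mod 12)
composite: +0

Answer: +0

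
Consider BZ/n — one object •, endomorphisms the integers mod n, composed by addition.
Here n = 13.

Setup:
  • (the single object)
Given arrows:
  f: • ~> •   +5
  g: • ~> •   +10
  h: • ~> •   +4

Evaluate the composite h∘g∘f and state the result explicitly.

  0 +5≡5 +10≡2 +4≡6  (mod 13)
result: +6

Answer: +6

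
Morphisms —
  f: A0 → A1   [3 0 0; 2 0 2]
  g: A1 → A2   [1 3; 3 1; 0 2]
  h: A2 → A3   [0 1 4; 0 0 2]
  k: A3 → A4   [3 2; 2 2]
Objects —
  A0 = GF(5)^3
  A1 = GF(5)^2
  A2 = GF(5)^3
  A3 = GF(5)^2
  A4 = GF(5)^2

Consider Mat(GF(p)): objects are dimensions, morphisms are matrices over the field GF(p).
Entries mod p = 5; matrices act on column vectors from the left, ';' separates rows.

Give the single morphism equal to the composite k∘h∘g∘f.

Answer: [2 0 0; 0 0 2]

Work:
  e0=[1,0,0] f→[3,2] g→[4,1,4] h→[2,3] k→[2,0]
  e1=[0,1,0] f→[0,0] g→[0,0,0] h→[0,0] k→[0,0]
  e2=[0,0,1] f→[0,2] g→[1,2,4] h→[3,3] k→[0,2]
composite: [2 0 0; 0 0 2]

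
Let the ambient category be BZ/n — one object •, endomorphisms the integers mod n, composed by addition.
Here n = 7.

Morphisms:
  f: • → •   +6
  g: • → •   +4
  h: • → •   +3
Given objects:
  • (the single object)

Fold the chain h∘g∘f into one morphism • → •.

Answer: +6

Work:
  0 +6≡6 +4≡3 +3≡6  (mod 7)
result: +6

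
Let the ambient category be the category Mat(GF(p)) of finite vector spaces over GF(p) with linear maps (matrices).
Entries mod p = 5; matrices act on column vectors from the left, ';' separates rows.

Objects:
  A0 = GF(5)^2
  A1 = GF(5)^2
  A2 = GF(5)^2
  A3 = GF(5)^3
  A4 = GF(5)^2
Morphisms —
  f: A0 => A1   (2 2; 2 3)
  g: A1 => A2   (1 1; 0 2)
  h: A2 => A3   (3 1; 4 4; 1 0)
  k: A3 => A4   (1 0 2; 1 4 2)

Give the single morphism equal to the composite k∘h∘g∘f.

Answer: (4 1; 2 2)

Work:
  e0=[1,0] f=>[2,2] g=>[4,4] h=>[1,2,4] k=>[4,2]
  e1=[0,1] f=>[2,3] g=>[0,1] h=>[1,4,0] k=>[1,2]
composite: (4 1; 2 2)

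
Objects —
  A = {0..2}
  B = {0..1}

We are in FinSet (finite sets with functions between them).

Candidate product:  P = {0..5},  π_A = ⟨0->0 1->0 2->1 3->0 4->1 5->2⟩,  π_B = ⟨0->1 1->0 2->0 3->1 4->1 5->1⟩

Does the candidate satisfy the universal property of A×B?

Answer: NOT A VALID PRODUCT — duplicate pair at indices 3,0

Derivation:
|A|·|B| = 3·2 = 6;  |P| = 6
Check the pairing map k ↦ (π_A(k), π_B(k)):
  0 -> (0,1)
  1 -> (0,0)
  2 -> (1,0)
  3 -> (0,1)  ✗ repeats pair of k=0
  4 -> (1,1)
  5 -> (2,1)
distinct pairs in image: 5 / 6 needed
  → (0,1) hit at k=0 and k=3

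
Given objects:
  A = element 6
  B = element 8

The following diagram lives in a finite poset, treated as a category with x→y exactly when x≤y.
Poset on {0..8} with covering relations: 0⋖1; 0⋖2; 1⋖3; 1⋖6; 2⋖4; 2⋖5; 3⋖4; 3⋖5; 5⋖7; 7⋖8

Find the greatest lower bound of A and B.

Lower bounds of A=6 and B=8: {0,1}
  0 <= 1
  1 <= 1
glb = 1

Answer: A∧B = 1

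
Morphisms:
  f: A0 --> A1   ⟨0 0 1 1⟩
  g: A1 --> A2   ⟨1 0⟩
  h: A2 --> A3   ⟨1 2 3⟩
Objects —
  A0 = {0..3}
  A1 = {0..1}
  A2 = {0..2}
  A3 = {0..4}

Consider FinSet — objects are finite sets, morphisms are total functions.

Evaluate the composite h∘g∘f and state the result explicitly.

Answer: ⟨2 2 1 1⟩

Derivation:
  0 f-->0 g-->1 h-->2
  1 f-->0 g-->1 h-->2
  2 f-->1 g-->0 h-->1
  3 f-->1 g-->0 h-->1
result: ⟨2 2 1 1⟩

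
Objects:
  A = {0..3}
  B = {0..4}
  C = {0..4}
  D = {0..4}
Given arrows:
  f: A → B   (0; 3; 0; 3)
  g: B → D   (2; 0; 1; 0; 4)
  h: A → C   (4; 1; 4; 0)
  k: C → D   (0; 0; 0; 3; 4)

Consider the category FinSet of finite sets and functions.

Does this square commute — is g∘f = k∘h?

Answer: DOES NOT COMMUTE

Trace:
1) trace f;g:
  0 f→0 g→2
  1 f→3 g→0
  2 f→0 g→2
  3 f→3 g→0
  result₁ = (2; 0; 2; 0)
2) trace h;k:
  0 h→4 k→4
  1 h→1 k→0
  2 h→4 k→4
  3 h→0 k→0
  result₂ = (4; 0; 4; 0)
Equal? NO — does not commute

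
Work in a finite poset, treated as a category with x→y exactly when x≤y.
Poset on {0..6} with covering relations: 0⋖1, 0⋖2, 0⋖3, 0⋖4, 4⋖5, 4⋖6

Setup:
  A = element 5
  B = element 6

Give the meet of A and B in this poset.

Answer: A∧B = 4

Work:
{x : x⊑A ∧ x⊑B} = {0,4}  (A=5, B=6)
  0 ⊑ 4
  4 ⊑ 4
glb = 4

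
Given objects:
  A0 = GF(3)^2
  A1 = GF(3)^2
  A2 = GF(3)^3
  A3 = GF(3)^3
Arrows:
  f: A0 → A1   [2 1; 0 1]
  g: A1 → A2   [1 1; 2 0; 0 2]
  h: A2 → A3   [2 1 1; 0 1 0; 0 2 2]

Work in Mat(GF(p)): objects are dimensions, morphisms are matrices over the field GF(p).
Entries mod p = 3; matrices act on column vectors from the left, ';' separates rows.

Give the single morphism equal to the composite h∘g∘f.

  e0=(1,0) f→(2,0) g→(2,1,0) h→(2,1,2)
  e1=(0,1) f→(1,1) g→(2,2,2) h→(2,2,2)
⟦path⟧: [2 2; 1 2; 2 2]

Answer: [2 2; 1 2; 2 2]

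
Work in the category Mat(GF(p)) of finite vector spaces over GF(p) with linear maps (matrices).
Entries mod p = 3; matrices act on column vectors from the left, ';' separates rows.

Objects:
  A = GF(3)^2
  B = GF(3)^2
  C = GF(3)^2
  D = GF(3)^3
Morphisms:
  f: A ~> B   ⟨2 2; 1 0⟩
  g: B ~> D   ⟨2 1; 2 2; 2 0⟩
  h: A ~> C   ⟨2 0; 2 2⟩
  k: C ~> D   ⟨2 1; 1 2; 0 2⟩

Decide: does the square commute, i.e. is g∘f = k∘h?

1) trace f;g:
  e0=(1,0) f~>(2,1) g~>(2,0,1)
  e1=(0,1) f~>(2,0) g~>(1,1,1)
  ⟦path⟧₁ = ⟨2 1; 0 1; 1 1⟩
2) trace h;k:
  e0=(1,0) h~>(2,2) k~>(0,0,1)
  e1=(0,1) h~>(0,2) k~>(2,1,1)
  ⟦path⟧₂ = ⟨0 2; 0 1; 1 1⟩
Equal? distinct morphisms ✗

Answer: DOES NOT COMMUTE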